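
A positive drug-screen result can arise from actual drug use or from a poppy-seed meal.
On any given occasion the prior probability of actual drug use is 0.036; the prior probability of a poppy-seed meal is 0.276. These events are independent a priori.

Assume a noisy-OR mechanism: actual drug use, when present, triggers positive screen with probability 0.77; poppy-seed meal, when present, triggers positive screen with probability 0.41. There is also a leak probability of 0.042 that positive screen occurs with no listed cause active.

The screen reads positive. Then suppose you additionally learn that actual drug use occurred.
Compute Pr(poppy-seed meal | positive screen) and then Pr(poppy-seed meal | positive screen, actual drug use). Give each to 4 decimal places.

Under noisy-OR, P(positive screen | causes) = 1 − (1−0.042)·∏(1−qᵢ) over the active causes.
Numerator (weight on configurations with poppy-seed meal): 0.115679 + 0.008644 = 0.124323
Normalizer over all consistent configurations: 0.042·0.964·0.724 + 0.43478·0.964·0.276 + 0.77966·0.036·0.724 + 0.869999·0.036·0.276 = 0.173957
Posterior = 0.124323 / 0.173957 ≈ 0.7147

With the extra evidence:
Sum P(positive screen|·) weighted by the priors over both values of poppy-seed meal:
  P(positive screen | actual drug use) = 0.77966×0.724 + 0.869999×0.276
        = 0.564474 + 0.240120 = 0.804594
Keeping only the poppy-seed meal-present terms gives 0.240120, so
  P(poppy-seed meal | positive screen, actual drug use) = 0.240120 / 0.804594 ≈ 0.2984

Pr(poppy-seed meal | positive screen) ≈ 0.7147; Pr(poppy-seed meal | positive screen, actual drug use) ≈ 0.2984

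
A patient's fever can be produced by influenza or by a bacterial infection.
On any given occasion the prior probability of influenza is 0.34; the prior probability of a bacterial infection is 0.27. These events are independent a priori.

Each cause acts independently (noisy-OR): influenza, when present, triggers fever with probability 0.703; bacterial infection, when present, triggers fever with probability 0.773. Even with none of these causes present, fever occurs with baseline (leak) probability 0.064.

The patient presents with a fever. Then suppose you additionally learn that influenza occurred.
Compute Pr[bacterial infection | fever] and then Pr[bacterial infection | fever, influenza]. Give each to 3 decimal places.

Pr[bacterial infection | fever] ≈ 0.519; Pr[bacterial infection | fever, influenza] ≈ 0.324

Under noisy-OR, P(fever | causes) = 1 − (1−0.064)·∏(1−qᵢ) over the active causes.
Numerator (weight on configurations with bacterial infection): 0.140337 + 0.086007 = 0.226344
Normalizer over all consistent configurations: 0.064×0.66×0.73 + 0.787528×0.66×0.27 + 0.722008×0.34×0.73 + 0.936896×0.34×0.27 = 0.436381
Posterior = 0.226344 / 0.436381 ≈ 0.519

Now condition on the additional information:
P(fever | influenza) = 0.722008*0.73 + 0.936896*0.27 = 0.527066 + 0.252962 = 0.780028
The bacterial infection-present share is 0.936896*0.27 = 0.252962.
Hence the posterior is 0.252962/0.780028 ≈ 0.324.
Conditioning on influenza lowers the posterior on bacterial infection: the classic explaining-away effect in a common-effect structure.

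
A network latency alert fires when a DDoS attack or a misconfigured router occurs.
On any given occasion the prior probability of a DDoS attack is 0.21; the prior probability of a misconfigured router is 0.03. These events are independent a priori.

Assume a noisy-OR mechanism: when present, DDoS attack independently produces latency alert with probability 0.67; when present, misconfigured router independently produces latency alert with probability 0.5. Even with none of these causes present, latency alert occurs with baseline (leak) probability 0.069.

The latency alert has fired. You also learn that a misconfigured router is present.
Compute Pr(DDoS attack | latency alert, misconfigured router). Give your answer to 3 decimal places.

Under noisy-OR, P(latency alert | causes) = 1 − (1−0.069)·∏(1−qᵢ) over the active causes.
Numerator (weight on configurations with DDoS attack): 0.846385*0.21 = 0.177741
Normalizer over all consistent configurations: 0.5345*0.79 + 0.846385*0.21 = 0.599996
P(DDoS attack | latency alert, misconfigured router) = 0.177741/0.599996 ≈ 0.296

Pr(DDoS attack | latency alert, misconfigured router) ≈ 0.296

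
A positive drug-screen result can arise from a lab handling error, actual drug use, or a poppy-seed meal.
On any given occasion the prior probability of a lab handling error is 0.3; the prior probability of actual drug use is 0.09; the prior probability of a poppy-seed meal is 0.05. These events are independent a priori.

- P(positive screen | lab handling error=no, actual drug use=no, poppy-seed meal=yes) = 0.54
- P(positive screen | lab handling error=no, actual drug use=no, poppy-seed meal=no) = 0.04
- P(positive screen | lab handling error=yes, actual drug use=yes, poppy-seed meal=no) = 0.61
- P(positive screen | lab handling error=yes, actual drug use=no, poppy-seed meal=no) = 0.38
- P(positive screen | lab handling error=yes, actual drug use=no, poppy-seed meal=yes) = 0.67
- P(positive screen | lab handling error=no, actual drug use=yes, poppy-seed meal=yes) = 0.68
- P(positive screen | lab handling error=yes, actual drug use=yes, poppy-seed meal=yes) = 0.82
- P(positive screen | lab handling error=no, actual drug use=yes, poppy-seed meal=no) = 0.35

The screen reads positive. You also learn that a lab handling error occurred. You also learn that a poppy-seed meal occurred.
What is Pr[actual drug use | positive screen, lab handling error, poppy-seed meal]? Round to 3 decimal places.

Pr[actual drug use | positive screen, lab handling error, poppy-seed meal] ≈ 0.108

P(positive screen | lab handling error, poppy-seed meal) = 0.67·0.91 + 0.82·0.09 = 0.609700 + 0.073800 = 0.683500
Of this, 0.073800 comes from 0.82·0.09 (the actual drug use=true cases).
P(actual drug use | positive screen, lab handling error, poppy-seed meal) = 0.073800 / 0.683500 ≈ 0.108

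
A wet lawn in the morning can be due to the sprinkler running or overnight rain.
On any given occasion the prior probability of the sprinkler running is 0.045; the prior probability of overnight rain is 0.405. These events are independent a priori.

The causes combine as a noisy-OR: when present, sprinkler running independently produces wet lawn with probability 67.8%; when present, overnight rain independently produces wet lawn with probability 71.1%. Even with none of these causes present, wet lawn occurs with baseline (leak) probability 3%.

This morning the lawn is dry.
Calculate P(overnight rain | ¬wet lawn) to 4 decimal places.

Under noisy-OR, P(wet lawn | causes) = 1 − (1−0.03)·∏(1−qᵢ) over the active causes.
Weight on overnight rain=true, given the evidence: 0.108425 + 0.001645 = 0.110070
The normalizing constant is 0.97·0.955·0.595 + 0.28033·0.955·0.405 + 0.31234·0.045·0.595 + 0.090266·0.045·0.405 = 0.669611
Posterior = 0.110070 / 0.669611 ≈ 0.1644

P(overnight rain | ¬wet lawn) ≈ 0.1644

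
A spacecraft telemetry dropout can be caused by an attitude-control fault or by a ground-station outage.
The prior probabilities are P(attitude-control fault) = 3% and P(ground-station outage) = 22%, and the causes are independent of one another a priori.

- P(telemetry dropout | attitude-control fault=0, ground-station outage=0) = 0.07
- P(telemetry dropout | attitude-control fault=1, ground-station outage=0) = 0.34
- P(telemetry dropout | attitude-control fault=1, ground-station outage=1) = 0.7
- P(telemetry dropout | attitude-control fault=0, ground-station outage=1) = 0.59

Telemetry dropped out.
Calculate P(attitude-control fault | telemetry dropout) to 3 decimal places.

P(attitude-control fault | telemetry dropout) ≈ 0.066

P(telemetry dropout) = 0.07×0.97×0.78 + 0.59×0.97×0.22 + 0.34×0.03×0.78 + 0.7×0.03×0.22 = 0.052962 + 0.125906 + 0.007956 + 0.004620 = 0.191444
Of this, 0.012576 comes from 0.007956 + 0.004620 (the attitude-control fault=true cases).
Hence the posterior is 0.012576/0.191444 ≈ 0.066.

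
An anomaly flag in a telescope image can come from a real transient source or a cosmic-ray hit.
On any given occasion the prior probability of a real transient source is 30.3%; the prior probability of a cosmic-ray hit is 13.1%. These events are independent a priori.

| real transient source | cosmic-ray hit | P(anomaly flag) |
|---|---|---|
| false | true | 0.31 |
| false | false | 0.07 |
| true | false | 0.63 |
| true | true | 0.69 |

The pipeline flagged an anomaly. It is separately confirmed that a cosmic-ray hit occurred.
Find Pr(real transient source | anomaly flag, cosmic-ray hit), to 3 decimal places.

Pr(real transient source | anomaly flag, cosmic-ray hit) ≈ 0.492

Sum P(anomaly flag|·) weighted by the priors over both values of real transient source:
  P(anomaly flag | cosmic-ray hit) = 0.31×0.697 + 0.69×0.303
        = 0.216070 + 0.209070 = 0.425140
The terms with real transient source present sum to 0.209070, so
  P(real transient source | anomaly flag, cosmic-ray hit) = 0.209070 / 0.425140 ≈ 0.492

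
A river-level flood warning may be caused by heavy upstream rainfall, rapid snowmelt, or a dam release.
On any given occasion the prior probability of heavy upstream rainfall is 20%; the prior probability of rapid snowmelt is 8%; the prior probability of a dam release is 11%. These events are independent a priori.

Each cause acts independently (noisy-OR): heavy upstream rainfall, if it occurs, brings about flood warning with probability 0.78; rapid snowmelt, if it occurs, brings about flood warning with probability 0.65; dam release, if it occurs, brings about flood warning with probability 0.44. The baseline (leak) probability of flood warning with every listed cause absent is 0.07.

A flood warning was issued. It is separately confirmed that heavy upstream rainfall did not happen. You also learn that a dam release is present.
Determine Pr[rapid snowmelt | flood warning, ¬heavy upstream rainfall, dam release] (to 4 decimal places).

Pr[rapid snowmelt | flood warning, ¬heavy upstream rainfall, dam release] ≈ 0.1292

Under noisy-OR, P(flood warning | causes) = 1 − (1−0.07)·∏(1−qᵢ) over the active causes.
For the numerator, keep only rapid snowmelt=true terms: 0.81772×0.08 = 0.065418
The normalizing constant is 0.4792×0.92 + 0.81772×0.08 = 0.506282
P(rapid snowmelt | flood warning, ¬heavy upstream rainfall, dam release) = 0.065418/0.506282 ≈ 0.1292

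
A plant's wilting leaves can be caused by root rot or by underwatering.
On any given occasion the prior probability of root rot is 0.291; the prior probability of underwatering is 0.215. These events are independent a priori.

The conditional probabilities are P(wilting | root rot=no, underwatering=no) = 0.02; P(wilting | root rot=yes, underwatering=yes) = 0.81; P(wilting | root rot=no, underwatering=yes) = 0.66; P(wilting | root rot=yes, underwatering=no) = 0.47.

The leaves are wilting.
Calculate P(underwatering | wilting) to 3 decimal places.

P(underwatering | wilting) ≈ 0.561

P(wilting) = 0.02·0.709·0.785 + 0.66·0.709·0.215 + 0.47·0.291·0.785 + 0.81·0.291·0.215 = 0.011131 + 0.100607 + 0.107364 + 0.050678 = 0.269780
Restricting to configurations with underwatering present: 0.100607 + 0.050678 = 0.151285.
So P(underwatering | wilting) = 0.151285/0.269780 ≈ 0.561.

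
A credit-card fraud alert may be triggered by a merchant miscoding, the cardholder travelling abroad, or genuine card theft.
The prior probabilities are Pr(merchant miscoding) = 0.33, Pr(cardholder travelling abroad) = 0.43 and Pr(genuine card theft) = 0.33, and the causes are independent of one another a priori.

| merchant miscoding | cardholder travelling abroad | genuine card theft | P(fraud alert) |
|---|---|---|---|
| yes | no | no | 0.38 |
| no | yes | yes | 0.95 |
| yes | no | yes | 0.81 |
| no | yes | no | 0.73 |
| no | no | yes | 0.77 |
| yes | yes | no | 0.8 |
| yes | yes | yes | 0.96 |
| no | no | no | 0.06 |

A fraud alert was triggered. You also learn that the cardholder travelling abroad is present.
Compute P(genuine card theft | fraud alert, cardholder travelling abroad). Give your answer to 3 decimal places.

P(fraud alert | cardholder travelling abroad) = 0.73·0.67·0.67 + 0.95·0.67·0.33 + 0.8·0.33·0.67 + 0.96·0.33·0.33 = 0.327697 + 0.210045 + 0.176880 + 0.104544 = 0.819166
Restricting to configurations with genuine card theft present: 0.210045 + 0.104544 = 0.314589.
So P(genuine card theft | fraud alert, cardholder travelling abroad) = 0.314589/0.819166 ≈ 0.384.

P(genuine card theft | fraud alert, cardholder travelling abroad) ≈ 0.384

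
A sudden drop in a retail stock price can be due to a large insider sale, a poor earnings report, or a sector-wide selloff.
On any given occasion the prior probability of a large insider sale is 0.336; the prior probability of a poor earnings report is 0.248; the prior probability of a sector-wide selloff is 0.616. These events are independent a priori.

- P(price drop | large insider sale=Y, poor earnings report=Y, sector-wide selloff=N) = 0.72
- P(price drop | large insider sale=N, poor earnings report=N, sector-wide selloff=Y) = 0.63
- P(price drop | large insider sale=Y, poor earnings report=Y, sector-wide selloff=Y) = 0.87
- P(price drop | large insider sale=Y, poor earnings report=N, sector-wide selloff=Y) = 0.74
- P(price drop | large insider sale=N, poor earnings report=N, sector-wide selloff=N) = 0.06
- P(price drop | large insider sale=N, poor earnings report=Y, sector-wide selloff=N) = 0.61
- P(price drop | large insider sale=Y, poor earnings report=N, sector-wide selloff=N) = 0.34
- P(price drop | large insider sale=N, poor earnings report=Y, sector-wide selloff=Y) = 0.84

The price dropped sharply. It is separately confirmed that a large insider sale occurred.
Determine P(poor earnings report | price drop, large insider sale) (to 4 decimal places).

P(poor earnings report | price drop, large insider sale) ≈ 0.3136

P(price drop | large insider sale) = 0.34×0.752×0.384 + 0.74×0.752×0.616 + 0.72×0.248×0.384 + 0.87×0.248×0.616 = 0.098181 + 0.342792 + 0.068567 + 0.132908 = 0.642448
Restricting to configurations with poor earnings report present: 0.068567 + 0.132908 = 0.201475.
Hence the posterior is 0.201475/0.642448 ≈ 0.3136.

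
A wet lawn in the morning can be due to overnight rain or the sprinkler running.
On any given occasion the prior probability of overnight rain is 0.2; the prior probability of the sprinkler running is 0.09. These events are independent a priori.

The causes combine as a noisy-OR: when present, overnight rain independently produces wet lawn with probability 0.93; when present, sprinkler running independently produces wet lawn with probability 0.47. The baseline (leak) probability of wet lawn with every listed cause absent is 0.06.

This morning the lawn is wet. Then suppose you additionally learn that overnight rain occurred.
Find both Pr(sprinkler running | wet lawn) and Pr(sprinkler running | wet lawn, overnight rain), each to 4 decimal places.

Pr(sprinkler running | wet lawn) ≈ 0.2002; Pr(sprinkler running | wet lawn, overnight rain) ≈ 0.0927

Under noisy-OR, P(wet lawn | causes) = 1 − (1−0.06)·∏(1−qᵢ) over the active causes.
P(wet lawn) = 0.06·0.8·0.91 + 0.5018·0.8·0.09 + 0.9342·0.2·0.91 + 0.965126·0.2·0.09 = 0.043680 + 0.036130 + 0.170024 + 0.017372 = 0.267206
The sprinkler running-present share is 0.036130 + 0.017372 = 0.053502.
Hence the posterior is 0.053502/0.267206 ≈ 0.2002.

With the extra evidence:
Enumerate both values of sprinkler running and weight by the priors:
  P(wet lawn | overnight rain) = 0.9342*0.91 + 0.965126*0.09
        = 0.850122 + 0.086861 = 0.936983
The terms with sprinkler running present sum to 0.086861, so
  P(sprinkler running | wet lawn, overnight rain) = 0.086861 / 0.936983 ≈ 0.0927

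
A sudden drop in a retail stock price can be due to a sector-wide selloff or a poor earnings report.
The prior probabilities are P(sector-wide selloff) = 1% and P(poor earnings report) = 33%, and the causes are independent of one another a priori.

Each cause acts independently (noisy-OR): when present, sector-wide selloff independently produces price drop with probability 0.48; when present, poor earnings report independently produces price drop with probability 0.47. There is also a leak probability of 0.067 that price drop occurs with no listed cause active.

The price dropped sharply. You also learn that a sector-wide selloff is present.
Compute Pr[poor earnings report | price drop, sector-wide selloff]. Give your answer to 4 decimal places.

Pr[poor earnings report | price drop, sector-wide selloff] ≈ 0.4154

Under noisy-OR, P(price drop | causes) = 1 − (1−0.067)·∏(1−qᵢ) over the active causes.
P(price drop | sector-wide selloff) = 0.51484*0.67 + 0.742865*0.33 = 0.344943 + 0.245145 = 0.590088
Restricting to configurations with poor earnings report present: 0.742865*0.33 = 0.245145.
So P(poor earnings report | price drop, sector-wide selloff) = 0.245145/0.590088 ≈ 0.4154.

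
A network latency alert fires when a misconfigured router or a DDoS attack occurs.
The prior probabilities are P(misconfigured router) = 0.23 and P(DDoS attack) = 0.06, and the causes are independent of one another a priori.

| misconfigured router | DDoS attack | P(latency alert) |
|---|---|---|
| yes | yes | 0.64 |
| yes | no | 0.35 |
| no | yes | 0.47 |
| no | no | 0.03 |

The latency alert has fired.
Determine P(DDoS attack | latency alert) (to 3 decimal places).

Enumerate the 4 (misconfigured router, DDoS attack) configurations and weight by the priors:
  P(latency alert) = 0.03·0.77·0.94 + 0.47·0.77·0.06 + 0.35·0.23·0.94 + 0.64·0.23·0.06
        = 0.021714 + 0.021714 + 0.075670 + 0.008832 = 0.127930
The terms with DDoS attack present sum to 0.030546, so
  P(DDoS attack | latency alert) = 0.030546 / 0.127930 ≈ 0.239

P(DDoS attack | latency alert) ≈ 0.239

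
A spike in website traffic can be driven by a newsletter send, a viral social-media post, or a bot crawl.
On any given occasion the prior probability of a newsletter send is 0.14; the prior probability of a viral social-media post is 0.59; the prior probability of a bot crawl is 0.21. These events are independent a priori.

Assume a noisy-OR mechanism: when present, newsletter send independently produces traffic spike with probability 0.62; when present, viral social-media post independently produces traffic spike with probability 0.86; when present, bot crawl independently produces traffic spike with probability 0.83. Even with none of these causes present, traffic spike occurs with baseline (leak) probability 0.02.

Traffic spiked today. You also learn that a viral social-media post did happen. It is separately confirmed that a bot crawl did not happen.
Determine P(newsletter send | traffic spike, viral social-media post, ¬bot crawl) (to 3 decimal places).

Under noisy-OR, P(traffic spike | causes) = 1 − (1−0.02)·∏(1−qᵢ) over the active causes.
Enumerate both values of newsletter send and weight by the priors:
  P(traffic spike | viral social-media post, ¬bot crawl) = 0.8628×0.86 + 0.947864×0.14
        = 0.742008 + 0.132701 = 0.874709
The terms with newsletter send present sum to 0.132701, so
  P(newsletter send | traffic spike, viral social-media post, ¬bot crawl) = 0.132701 / 0.874709 ≈ 0.152

P(newsletter send | traffic spike, viral social-media post, ¬bot crawl) ≈ 0.152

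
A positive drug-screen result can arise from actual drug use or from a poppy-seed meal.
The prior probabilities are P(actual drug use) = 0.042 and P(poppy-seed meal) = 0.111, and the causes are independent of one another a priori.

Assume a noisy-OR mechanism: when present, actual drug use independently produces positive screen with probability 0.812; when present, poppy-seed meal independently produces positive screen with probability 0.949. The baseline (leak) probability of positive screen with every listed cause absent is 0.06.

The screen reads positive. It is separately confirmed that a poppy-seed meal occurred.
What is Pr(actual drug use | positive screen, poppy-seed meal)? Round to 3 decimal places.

Under noisy-OR, P(positive screen | causes) = 1 − (1−0.06)·∏(1−qᵢ) over the active causes.
P(positive screen | poppy-seed meal) = 0.95206×0.958 + 0.990987×0.042 = 0.912073 + 0.041621 = 0.953694
The actual drug use-present share is 0.990987×0.042 = 0.041621.
Hence the posterior is 0.041621/0.953694 ≈ 0.044.

Pr(actual drug use | positive screen, poppy-seed meal) ≈ 0.044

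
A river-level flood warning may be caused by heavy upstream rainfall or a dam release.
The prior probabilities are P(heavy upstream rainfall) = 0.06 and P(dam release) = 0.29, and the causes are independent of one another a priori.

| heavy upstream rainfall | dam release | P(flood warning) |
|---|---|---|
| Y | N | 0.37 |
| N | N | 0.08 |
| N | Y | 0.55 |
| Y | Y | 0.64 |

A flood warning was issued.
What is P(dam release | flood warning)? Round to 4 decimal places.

P(dam release | flood warning) ≈ 0.6996

Weight on dam release=true, given the evidence: 0.149930 + 0.011136 = 0.161066
Normalizer over all consistent configurations: 0.08×0.94×0.71 + 0.55×0.94×0.29 + 0.37×0.06×0.71 + 0.64×0.06×0.29 = 0.230220
Posterior = 0.161066 / 0.230220 ≈ 0.6996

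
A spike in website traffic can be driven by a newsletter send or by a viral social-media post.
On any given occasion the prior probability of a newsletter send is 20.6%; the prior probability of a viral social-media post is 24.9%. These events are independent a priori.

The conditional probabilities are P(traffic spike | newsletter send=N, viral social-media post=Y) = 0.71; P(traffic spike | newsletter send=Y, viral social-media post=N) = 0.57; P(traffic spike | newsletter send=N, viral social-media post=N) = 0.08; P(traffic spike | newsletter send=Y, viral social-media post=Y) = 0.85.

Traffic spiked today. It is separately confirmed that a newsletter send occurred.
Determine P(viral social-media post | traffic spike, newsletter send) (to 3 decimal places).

Sum P(traffic spike|·) weighted by the priors over both values of viral social-media post:
  P(traffic spike | newsletter send) = 0.57×0.751 + 0.85×0.249
        = 0.428070 + 0.211650 = 0.639720
Configurations with viral social-media post contribute 0.211650, so
  P(viral social-media post | traffic spike, newsletter send) = 0.211650 / 0.639720 ≈ 0.331

P(viral social-media post | traffic spike, newsletter send) ≈ 0.331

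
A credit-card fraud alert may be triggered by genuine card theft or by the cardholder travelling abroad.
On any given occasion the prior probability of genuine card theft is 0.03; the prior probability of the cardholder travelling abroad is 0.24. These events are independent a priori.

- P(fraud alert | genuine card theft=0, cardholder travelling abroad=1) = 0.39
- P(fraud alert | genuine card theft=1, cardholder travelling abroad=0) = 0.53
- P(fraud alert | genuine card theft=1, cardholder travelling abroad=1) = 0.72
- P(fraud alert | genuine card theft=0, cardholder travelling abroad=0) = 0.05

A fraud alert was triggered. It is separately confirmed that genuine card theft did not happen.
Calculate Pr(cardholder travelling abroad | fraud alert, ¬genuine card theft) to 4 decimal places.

P(fraud alert | ¬genuine card theft) = 0.05×0.76 + 0.39×0.24 = 0.038000 + 0.093600 = 0.131600
The cardholder travelling abroad-present share is 0.39×0.24 = 0.093600.
So P(cardholder travelling abroad | fraud alert, ¬genuine card theft) = 0.093600/0.131600 ≈ 0.7112.

Pr(cardholder travelling abroad | fraud alert, ¬genuine card theft) ≈ 0.7112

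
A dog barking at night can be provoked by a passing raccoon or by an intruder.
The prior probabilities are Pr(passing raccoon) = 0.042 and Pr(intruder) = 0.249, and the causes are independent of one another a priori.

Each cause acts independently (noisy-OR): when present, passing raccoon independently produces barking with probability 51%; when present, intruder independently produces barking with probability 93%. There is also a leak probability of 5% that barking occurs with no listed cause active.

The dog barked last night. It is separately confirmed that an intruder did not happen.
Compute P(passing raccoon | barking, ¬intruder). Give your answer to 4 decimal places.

Under noisy-OR, P(barking | causes) = 1 − (1−0.05)·∏(1−qᵢ) over the active causes.
Enumerate both values of passing raccoon and weight by the priors:
  P(barking | ¬intruder) = 0.05·0.958 + 0.5345·0.042
        = 0.047900 + 0.022449 = 0.070349
The terms with passing raccoon present sum to 0.022449, so
  P(passing raccoon | barking, ¬intruder) = 0.022449 / 0.070349 ≈ 0.3191

P(passing raccoon | barking, ¬intruder) ≈ 0.3191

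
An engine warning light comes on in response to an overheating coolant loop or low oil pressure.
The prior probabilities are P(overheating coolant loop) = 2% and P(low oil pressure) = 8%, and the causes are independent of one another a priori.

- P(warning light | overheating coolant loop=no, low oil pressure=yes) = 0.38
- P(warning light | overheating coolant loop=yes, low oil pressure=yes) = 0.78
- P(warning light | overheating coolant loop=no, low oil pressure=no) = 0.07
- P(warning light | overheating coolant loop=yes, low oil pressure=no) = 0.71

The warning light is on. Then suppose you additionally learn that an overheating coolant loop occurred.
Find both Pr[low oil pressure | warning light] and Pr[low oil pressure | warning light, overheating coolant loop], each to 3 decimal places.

Pr[low oil pressure | warning light] ≈ 0.290; Pr[low oil pressure | warning light, overheating coolant loop] ≈ 0.087

P(warning light) = 0.07*0.98*0.92 + 0.38*0.98*0.08 + 0.71*0.02*0.92 + 0.78*0.02*0.08 = 0.063112 + 0.029792 + 0.013064 + 0.001248 = 0.107216
Of this, 0.031040 comes from 0.029792 + 0.001248 (the low oil pressure=true cases).
P(low oil pressure | warning light) = 0.031040 / 0.107216 ≈ 0.290

With the extra evidence:
Sum P(warning light|·) weighted by the priors over both values of low oil pressure:
  P(warning light | overheating coolant loop) = 0.71·0.92 + 0.78·0.08
        = 0.653200 + 0.062400 = 0.715600
Keeping only the low oil pressure-present terms gives 0.062400, so
  P(low oil pressure | warning light, overheating coolant loop) = 0.062400 / 0.715600 ≈ 0.087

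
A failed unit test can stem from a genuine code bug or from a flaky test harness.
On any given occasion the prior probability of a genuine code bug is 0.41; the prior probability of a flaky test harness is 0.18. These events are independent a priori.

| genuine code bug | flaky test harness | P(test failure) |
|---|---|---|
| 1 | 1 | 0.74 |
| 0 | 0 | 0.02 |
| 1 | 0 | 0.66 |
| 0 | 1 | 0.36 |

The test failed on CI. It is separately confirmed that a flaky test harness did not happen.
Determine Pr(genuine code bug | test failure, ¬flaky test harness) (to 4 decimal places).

By total probability over both values of genuine code bug:
  P(test failure | ¬flaky test harness) = 0.02·0.59 + 0.66·0.41
        = 0.011800 + 0.270600 = 0.282400
Keeping only the genuine code bug-present terms gives 0.270600, so
  P(genuine code bug | test failure, ¬flaky test harness) = 0.270600 / 0.282400 ≈ 0.9582

Pr(genuine code bug | test failure, ¬flaky test harness) ≈ 0.9582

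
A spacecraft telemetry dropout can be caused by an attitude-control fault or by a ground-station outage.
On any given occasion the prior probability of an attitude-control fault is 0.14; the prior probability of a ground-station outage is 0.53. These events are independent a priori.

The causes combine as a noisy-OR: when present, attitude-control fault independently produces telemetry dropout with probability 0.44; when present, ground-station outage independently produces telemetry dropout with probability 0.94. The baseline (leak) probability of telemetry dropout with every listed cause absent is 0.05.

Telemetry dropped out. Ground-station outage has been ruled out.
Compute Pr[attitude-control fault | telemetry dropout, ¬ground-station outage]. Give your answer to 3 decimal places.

Under noisy-OR, P(telemetry dropout | causes) = 1 − (1−0.05)·∏(1−qᵢ) over the active causes.
For the numerator, keep only attitude-control fault=true terms: 0.468*0.14 = 0.065520
Normalizer over all consistent configurations: 0.05*0.86 + 0.468*0.14 = 0.108520
Posterior = 0.065520 / 0.108520 ≈ 0.604

Pr[attitude-control fault | telemetry dropout, ¬ground-station outage] ≈ 0.604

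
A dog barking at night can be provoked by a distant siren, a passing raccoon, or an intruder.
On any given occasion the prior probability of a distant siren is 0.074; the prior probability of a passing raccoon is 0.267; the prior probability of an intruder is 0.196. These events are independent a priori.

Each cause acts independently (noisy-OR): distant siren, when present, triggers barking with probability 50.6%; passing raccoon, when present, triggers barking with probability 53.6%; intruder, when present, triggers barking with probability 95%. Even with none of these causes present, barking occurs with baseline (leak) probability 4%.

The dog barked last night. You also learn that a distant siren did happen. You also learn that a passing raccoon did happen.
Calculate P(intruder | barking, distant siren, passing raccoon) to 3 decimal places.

Under noisy-OR, P(barking | causes) = 1 − (1−0.04)·∏(1−qᵢ) over the active causes.
By total probability over both values of intruder:
  P(barking | distant siren, passing raccoon) = 0.779953*0.804 + 0.988998*0.196
        = 0.627082 + 0.193844 = 0.820926
Configurations with intruder contribute 0.193844, so
  P(intruder | barking, distant siren, passing raccoon) = 0.193844 / 0.820926 ≈ 0.236

P(intruder | barking, distant siren, passing raccoon) ≈ 0.236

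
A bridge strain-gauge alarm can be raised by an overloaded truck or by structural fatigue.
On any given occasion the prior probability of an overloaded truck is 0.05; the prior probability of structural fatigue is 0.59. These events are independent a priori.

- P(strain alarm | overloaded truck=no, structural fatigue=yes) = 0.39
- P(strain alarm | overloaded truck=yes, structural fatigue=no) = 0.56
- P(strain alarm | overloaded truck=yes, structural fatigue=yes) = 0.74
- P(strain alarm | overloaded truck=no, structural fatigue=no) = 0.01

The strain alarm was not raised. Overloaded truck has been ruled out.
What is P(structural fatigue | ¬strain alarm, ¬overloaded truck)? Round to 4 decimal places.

P(structural fatigue | ¬strain alarm, ¬overloaded truck) ≈ 0.4700

Weight on structural fatigue=true, given the evidence: 0.61*0.59 = 0.359900
Denominator P(¬strain alarm | ¬overloaded truck): 0.99*0.41 + 0.61*0.59 = 0.765800
P(structural fatigue | ¬strain alarm, ¬overloaded truck) = 0.359900/0.765800 ≈ 0.4700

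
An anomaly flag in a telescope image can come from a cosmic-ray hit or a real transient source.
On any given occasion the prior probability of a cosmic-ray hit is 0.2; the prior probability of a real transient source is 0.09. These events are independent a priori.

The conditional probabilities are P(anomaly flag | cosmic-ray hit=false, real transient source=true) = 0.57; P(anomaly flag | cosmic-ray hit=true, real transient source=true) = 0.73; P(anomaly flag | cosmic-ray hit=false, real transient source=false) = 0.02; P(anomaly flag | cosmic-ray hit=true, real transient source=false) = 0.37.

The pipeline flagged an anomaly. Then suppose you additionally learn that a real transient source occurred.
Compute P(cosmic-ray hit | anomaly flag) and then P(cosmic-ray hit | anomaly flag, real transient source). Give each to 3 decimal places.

P(cosmic-ray hit | anomaly flag) ≈ 0.591; P(cosmic-ray hit | anomaly flag, real transient source) ≈ 0.243

P(anomaly flag) = 0.02*0.8*0.91 + 0.57*0.8*0.09 + 0.37*0.2*0.91 + 0.73*0.2*0.09 = 0.014560 + 0.041040 + 0.067340 + 0.013140 = 0.136080
The cosmic-ray hit-present share is 0.067340 + 0.013140 = 0.080480.
Hence the posterior is 0.080480/0.136080 ≈ 0.591.

Now condition on the additional information:
By total probability over both values of cosmic-ray hit:
  P(anomaly flag | real transient source) = 0.57×0.8 + 0.73×0.2
        = 0.456000 + 0.146000 = 0.602000
The terms with cosmic-ray hit present sum to 0.146000, so
  P(cosmic-ray hit | anomaly flag, real transient source) = 0.146000 / 0.602000 ≈ 0.243
— real transient source explains away the evidence for cosmic-ray hit.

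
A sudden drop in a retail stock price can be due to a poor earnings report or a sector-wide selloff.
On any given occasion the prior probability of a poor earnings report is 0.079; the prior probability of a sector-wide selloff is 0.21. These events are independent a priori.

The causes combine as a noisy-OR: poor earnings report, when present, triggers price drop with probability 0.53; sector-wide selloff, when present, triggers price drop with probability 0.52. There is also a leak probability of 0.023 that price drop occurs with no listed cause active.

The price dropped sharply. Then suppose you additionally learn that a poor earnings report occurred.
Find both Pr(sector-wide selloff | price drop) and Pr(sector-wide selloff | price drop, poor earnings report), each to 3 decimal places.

Under noisy-OR, P(price drop | causes) = 1 − (1−0.023)·∏(1−qᵢ) over the active causes.
P(price drop) = 0.023×0.921×0.79 + 0.53104×0.921×0.21 + 0.54081×0.079×0.79 + 0.779589×0.079×0.21 = 0.016735 + 0.102708 + 0.033752 + 0.012933 = 0.166128
The sector-wide selloff-present share is 0.102708 + 0.012933 = 0.115641.
Hence the posterior is 0.115641/0.166128 ≈ 0.696.

With the extra evidence:
For the numerator, keep only sector-wide selloff=true terms: 0.779589*0.21 = 0.163714
Normalizer over all consistent configurations: 0.54081*0.79 + 0.779589*0.21 = 0.590954
Posterior = 0.163714 / 0.590954 ≈ 0.277
Conditioning on poor earnings report lowers the posterior on sector-wide selloff: the classic explaining-away effect in a common-effect structure.

Pr(sector-wide selloff | price drop) ≈ 0.696; Pr(sector-wide selloff | price drop, poor earnings report) ≈ 0.277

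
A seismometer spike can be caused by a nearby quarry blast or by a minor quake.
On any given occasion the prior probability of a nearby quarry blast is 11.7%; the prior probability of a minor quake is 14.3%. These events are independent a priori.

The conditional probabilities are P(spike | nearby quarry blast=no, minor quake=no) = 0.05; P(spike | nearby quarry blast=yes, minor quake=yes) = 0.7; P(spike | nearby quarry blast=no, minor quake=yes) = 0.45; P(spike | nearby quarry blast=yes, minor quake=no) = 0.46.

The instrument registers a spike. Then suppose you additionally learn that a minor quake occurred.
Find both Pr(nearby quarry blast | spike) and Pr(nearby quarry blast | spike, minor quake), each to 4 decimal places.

Sum P(spike|·) weighted by the priors over the 4 (nearby quarry blast, minor quake) configurations:
  P(spike) = 0.05×0.883×0.857 + 0.45×0.883×0.143 + 0.46×0.117×0.857 + 0.7×0.117×0.143
        = 0.037837 + 0.056821 + 0.046124 + 0.011712 = 0.152494
Keeping only the nearby quarry blast-present terms gives 0.057836, so
  P(nearby quarry blast | spike) = 0.057836 / 0.152494 ≈ 0.3793

Now condition on the additional information:
For the numerator, keep only nearby quarry blast=true terms: 0.7*0.117 = 0.081900
The normalizing constant is 0.45*0.883 + 0.7*0.117 = 0.479250
P(nearby quarry blast | spike, minor quake) = 0.081900/0.479250 ≈ 0.1709

Pr(nearby quarry blast | spike) ≈ 0.3793; Pr(nearby quarry blast | spike, minor quake) ≈ 0.1709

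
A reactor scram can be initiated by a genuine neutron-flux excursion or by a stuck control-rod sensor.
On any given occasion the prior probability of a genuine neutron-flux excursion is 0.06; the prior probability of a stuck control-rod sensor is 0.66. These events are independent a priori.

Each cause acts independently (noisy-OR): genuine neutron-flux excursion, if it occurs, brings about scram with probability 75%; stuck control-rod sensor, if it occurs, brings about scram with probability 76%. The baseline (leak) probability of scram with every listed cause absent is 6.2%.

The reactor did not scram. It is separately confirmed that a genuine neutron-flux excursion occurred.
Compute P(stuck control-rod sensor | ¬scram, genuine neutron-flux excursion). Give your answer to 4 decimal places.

P(stuck control-rod sensor | ¬scram, genuine neutron-flux excursion) ≈ 0.3178

Under noisy-OR, P(scram | causes) = 1 − (1−0.062)·∏(1−qᵢ) over the active causes.
Enumerate both values of stuck control-rod sensor and weight by the priors:
  P(¬scram | genuine neutron-flux excursion) = 0.2345·0.34 + 0.05628·0.66
        = 0.079730 + 0.037145 = 0.116875
Configurations with stuck control-rod sensor contribute 0.037145, so
  P(stuck control-rod sensor | ¬scram, genuine neutron-flux excursion) = 0.037145 / 0.116875 ≈ 0.3178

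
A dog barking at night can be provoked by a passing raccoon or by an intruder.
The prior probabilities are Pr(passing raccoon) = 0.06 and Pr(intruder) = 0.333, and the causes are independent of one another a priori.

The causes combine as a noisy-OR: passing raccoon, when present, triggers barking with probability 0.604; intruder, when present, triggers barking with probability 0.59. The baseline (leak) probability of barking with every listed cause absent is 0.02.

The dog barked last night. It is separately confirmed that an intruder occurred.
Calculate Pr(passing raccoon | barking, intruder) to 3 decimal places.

Pr(passing raccoon | barking, intruder) ≈ 0.082

Under noisy-OR, P(barking | causes) = 1 − (1−0.02)·∏(1−qᵢ) over the active causes.
Numerator (weight on configurations with passing raccoon): 0.840887×0.06 = 0.050453
Denominator P(barking | intruder): 0.5982×0.94 + 0.840887×0.06 = 0.612761
P(passing raccoon | barking, intruder) = 0.050453/0.612761 ≈ 0.082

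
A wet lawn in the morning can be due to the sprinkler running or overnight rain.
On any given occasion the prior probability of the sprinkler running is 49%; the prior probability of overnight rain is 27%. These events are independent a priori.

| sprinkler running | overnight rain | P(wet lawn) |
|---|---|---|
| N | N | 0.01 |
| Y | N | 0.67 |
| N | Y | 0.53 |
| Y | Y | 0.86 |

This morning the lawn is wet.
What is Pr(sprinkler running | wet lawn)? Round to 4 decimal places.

P(wet lawn) = 0.01*0.51*0.73 + 0.53*0.51*0.27 + 0.67*0.49*0.73 + 0.86*0.49*0.27 = 0.003723 + 0.072981 + 0.239659 + 0.113778 = 0.430141
Of this, 0.353437 comes from 0.239659 + 0.113778 (the sprinkler running=true cases).
So P(sprinkler running | wet lawn) = 0.353437/0.430141 ≈ 0.8217.

Pr(sprinkler running | wet lawn) ≈ 0.8217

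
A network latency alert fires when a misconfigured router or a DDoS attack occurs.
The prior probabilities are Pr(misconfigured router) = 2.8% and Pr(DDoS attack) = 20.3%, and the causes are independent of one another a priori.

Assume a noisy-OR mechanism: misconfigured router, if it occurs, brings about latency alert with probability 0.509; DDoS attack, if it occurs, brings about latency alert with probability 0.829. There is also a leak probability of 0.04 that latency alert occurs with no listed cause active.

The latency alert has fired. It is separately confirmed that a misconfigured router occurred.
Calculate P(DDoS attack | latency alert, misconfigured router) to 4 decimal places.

P(DDoS attack | latency alert, misconfigured router) ≈ 0.3070

Under noisy-OR, P(latency alert | causes) = 1 − (1−0.04)·∏(1−qᵢ) over the active causes.
By total probability over both values of DDoS attack:
  P(latency alert | misconfigured router) = 0.52864·0.797 + 0.919397·0.203
        = 0.421326 + 0.186638 = 0.607964
Keeping only the DDoS attack-present terms gives 0.186638, so
  P(DDoS attack | latency alert, misconfigured router) = 0.186638 / 0.607964 ≈ 0.3070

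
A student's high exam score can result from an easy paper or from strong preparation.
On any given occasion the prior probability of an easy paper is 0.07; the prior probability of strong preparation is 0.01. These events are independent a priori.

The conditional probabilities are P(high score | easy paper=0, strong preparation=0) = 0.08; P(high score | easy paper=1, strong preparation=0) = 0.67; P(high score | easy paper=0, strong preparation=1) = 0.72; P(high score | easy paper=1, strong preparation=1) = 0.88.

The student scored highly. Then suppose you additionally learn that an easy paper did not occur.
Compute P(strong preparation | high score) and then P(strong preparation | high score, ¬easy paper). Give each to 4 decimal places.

P(strong preparation | high score) ≈ 0.0574; P(strong preparation | high score, ¬easy paper) ≈ 0.0833

P(high score) = 0.08*0.93*0.99 + 0.72*0.93*0.01 + 0.67*0.07*0.99 + 0.88*0.07*0.01 = 0.073656 + 0.006696 + 0.046431 + 0.000616 = 0.127399
Of this, 0.007312 comes from 0.006696 + 0.000616 (the strong preparation=true cases).
So P(strong preparation | high score) = 0.007312/0.127399 ≈ 0.0574.

Now condition on the additional information:
P(high score | ¬easy paper) = 0.08*0.99 + 0.72*0.01 = 0.079200 + 0.007200 = 0.086400
The strong preparation-present share is 0.72*0.01 = 0.007200.
P(strong preparation | high score, ¬easy paper) = 0.007200 / 0.086400 ≈ 0.0833
With easy paper excluded, strong preparation must carry more of the explanatory weight for the high score.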